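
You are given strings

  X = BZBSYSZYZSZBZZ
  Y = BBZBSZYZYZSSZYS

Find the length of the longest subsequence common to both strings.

Pick B (X #1, Y #2), then Z (X #2, Y #3), then B (X #3, Y #4), then S (X #4, Y #5), then Y (X #5, Y #7), then Z (X #7, Y #8), then Y (X #8, Y #9), then Z (X #9, Y #10), then S (X #10, Y #12), then Z (X #11, Y #13); all 10 characters appear in both, in order. dp[14][15] = 10 confirms this is the maximum.

10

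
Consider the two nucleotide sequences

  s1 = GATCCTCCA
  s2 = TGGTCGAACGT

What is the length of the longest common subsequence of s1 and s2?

5

One common subsequence of length 5: G [1,3], then T [3,4], then C [4,5], then C [5,9], then T [6,11], and the DP table's final entry dp[9][11] is also 5, so no common subsequence is longer.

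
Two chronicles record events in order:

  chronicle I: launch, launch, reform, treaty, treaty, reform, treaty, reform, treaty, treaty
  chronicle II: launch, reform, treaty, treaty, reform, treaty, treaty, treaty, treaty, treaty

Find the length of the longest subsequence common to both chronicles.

8

One common subsequence of length 8: launch [2,1], then reform [3,2], then treaty [4,3], then treaty [5,4], then reform [6,5], then treaty [7,8], then treaty [9,9], then treaty [10,10]. dp[10][10] = 8 confirms this is the maximum.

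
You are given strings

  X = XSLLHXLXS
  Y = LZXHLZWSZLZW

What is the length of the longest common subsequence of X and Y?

4

One common subsequence of length 4: X (X #1, Y #3) → H (X #5, Y #4) → L (X #7, Y #5) → S (X #9, Y #8). dp[9][12] = 4 confirms this is the maximum.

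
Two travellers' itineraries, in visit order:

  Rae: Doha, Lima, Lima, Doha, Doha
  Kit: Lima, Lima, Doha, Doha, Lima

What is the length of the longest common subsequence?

Match Lima [2,1] → Lima [3,2] → Doha [4,3] → Doha [5,4] — 4 stops in the same relative order in both. dp[5][5] = 4 confirms this is the maximum.

4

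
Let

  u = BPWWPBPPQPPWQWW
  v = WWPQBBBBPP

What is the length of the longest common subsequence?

Pick W (u #3, v #1); then W (u #4, v #2); then P (u #5, v #3); then B (u #6, v #8); then P (u #10, v #9); then P (u #11, v #10); all 6 characters appear in both, in order. dp[15][10] = 6 confirms this is the maximum.

6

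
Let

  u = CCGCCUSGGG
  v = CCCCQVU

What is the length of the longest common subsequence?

Let dp[i][j] be the LCS length of the first i characters of u and the first j characters of v. dp[i][j] = dp[i-1][j-1]+1 when the i-th and j-th characters match, else max(dp[i-1][j], dp[i][j-1]).
    ·  C  C  C  C  Q  V  U
 ·  0  0  0  0  0  0  0  0
 C  0  1  1  1  1  1  1  1
 C  0  1  2  2  2  2  2  2
 G  0  1  2  2  2  2  2  2
 C  0  1  2  3  3  3  3  3
 C  0  1  2  3  4  4  4  4
 U  0  1  2  3  4  4  4  5
 S  0  1  2  3  4  4  4  5
 G  0  1  2  3  4  4  4  5
 G  0  1  2  3  4  4  4  5
 G  0  1  2  3  4  4  4  5
dp[10][7] = 5. One LCS (by backtracking along matches): CCCCU.

5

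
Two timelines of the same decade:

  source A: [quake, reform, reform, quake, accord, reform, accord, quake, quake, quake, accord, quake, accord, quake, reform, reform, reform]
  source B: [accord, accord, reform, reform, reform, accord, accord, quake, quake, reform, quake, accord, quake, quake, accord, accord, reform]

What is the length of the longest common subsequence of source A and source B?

Match reform (source A #2, source B #4); then reform (source A #3, source B #5); then accord (source A #5, source B #6); then accord (source A #7, source B #7); then quake (source A #8, source B #8); then quake (source A #9, source B #9); then quake (source A #10, source B #11); then accord (source A #11, source B #12); then quake (source A #12, source B #14); then accord (source A #13, source B #16); then reform (source A #17, source B #17) — 11 events in the same relative order in both. The LCS DP gives dp[17][17] = 11, so this is optimal.

11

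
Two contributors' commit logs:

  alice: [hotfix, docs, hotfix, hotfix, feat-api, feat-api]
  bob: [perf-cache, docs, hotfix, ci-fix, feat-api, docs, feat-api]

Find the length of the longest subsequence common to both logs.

Taking docs [2,2], then hotfix [3,3], then feat-api [5,5], then feat-api [6,7] gives a common subsequence of length 4. Since dp[6][7] = 4, nothing longer is possible.

4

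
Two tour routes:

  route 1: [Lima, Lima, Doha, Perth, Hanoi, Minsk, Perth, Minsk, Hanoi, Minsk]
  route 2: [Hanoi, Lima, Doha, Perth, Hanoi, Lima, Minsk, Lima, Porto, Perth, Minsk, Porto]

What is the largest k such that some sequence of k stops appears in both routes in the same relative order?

7

Match Lima at route 1[2]=route 2[2], then Doha at route 1[3]=route 2[3], then Perth at route 1[4]=route 2[4], then Hanoi at route 1[5]=route 2[5], then Minsk at route 1[6]=route 2[7], then Perth at route 1[7]=route 2[10], then Minsk at route 1[8]=route 2[11] — 7 stops in the same relative order in both. Since dp[10][12] = 7, nothing longer is possible.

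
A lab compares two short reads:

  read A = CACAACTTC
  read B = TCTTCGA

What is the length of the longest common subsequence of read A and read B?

Let dp[i][j] be the LCS length of the first i bases of read A and the first j bases of read B. dp[i][j] = dp[i-1][j-1]+1 when the i-th and j-th bases match, else max(dp[i-1][j], dp[i][j-1]).
    ·  T  C  T  T  C  G  A
 ·  0  0  0  0  0  0  0  0
 C  0  0  1  1  1  1  1  1
 A  0  0  1  1  1  1  1  2
 C  0  0  1  1  1  2  2  2
 A  0  0  1  1  1  2  2  3
 A  0  0  1  1  1  2  2  3
 C  0  0  1  1  1  2  2  3
 T  0  1  1  2  2  2  2  3
 T  0  1  1  2  3  3  3  3
 C  0  1  2  2  3  4  4  4
dp[9][7] = 4. One LCS (by backtracking along matches): CTTC.

4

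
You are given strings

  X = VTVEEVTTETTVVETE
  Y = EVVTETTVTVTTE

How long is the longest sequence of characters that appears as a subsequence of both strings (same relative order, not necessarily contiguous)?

One common subsequence of length 10: V (X #3, Y #2), then V (X #6, Y #3), then T (X #8, Y #4), then E (X #9, Y #5), then T (X #10, Y #6), then T (X #11, Y #7), then V (X #12, Y #8), then V (X #13, Y #10), then T (X #15, Y #12), then E (X #16, Y #13). The LCS DP gives dp[16][13] = 10, so this is optimal.

10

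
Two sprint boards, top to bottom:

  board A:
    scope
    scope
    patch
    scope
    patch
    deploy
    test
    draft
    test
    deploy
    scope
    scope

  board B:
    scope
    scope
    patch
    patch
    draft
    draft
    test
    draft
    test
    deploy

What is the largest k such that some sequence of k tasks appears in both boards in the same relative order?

Pick scope at board A[1]=board B[1], then scope at board A[2]=board B[2], then patch at board A[3]=board B[3], then patch at board A[5]=board B[4], then test at board A[7]=board B[7], then draft at board A[8]=board B[8], then test at board A[9]=board B[9], then deploy at board A[10]=board B[10]; all 8 tasks appear in both, in order. Since dp[12][10] = 8, nothing longer is possible.

8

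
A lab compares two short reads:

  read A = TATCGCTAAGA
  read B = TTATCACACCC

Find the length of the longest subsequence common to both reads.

6

Pick T at read A[1]=read B[2] → A at read A[2]=read B[3] → T at read A[3]=read B[4] → C at read A[4]=read B[5] → C at read A[6]=read B[7] → A at read A[8]=read B[8]; all 6 bases appear in both, in order. The LCS DP gives dp[11][11] = 6, so this is optimal.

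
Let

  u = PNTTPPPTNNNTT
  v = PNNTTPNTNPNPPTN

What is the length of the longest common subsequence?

9

Pick P [1,1], then N [2,3], then T [3,5], then T [4,8], then P [5,10], then P [6,12], then P [7,13], then T [8,14], then N [11,15]; all 9 characters appear in both, in order. Since dp[13][15] = 9, nothing longer is possible.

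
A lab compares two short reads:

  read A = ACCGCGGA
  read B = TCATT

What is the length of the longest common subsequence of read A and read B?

One common subsequence of length 2: C [5,2]; then A [8,3]. The LCS DP gives dp[8][5] = 2, so this is optimal.

2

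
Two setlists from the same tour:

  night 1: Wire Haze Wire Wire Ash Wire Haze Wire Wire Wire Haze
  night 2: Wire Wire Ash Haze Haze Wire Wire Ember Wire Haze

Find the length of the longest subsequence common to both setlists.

8

Taking Wire (night 1 #3, night 2 #1), Wire (night 1 #4, night 2 #2), Ash (night 1 #5, night 2 #3), Haze (night 1 #7, night 2 #5), Wire (night 1 #8, night 2 #6), Wire (night 1 #9, night 2 #7), Wire (night 1 #10, night 2 #9), Haze (night 1 #11, night 2 #10) gives a common subsequence of length 8, and the DP table's final entry dp[11][10] is also 8, so no common subsequence is longer.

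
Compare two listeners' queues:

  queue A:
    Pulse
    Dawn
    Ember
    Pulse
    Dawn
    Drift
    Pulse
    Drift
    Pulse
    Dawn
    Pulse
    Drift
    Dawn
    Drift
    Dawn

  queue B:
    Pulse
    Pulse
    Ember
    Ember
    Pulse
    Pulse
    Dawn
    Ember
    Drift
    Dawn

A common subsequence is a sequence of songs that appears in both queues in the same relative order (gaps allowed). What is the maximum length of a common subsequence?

One common subsequence of length 7: Pulse at queue A[1]=queue B[2], Ember at queue A[3]=queue B[4], Pulse at queue A[7]=queue B[5], Pulse at queue A[9]=queue B[6], Dawn at queue A[10]=queue B[7], Drift at queue A[14]=queue B[9], Dawn at queue A[15]=queue B[10], and the DP table's final entry dp[15][10] is also 7, so no common subsequence is longer.

7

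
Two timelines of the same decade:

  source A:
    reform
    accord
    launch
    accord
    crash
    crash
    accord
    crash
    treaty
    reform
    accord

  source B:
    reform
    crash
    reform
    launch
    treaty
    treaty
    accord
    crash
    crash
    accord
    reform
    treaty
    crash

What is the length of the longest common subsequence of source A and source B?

7

Match reform [1,3]; then launch [3,4]; then accord [4,7]; then crash [5,8]; then crash [6,9]; then accord [7,10]; then crash [8,13] — 7 events in the same relative order in both, and the DP table's final entry dp[11][13] is also 7, so no common subsequence is longer.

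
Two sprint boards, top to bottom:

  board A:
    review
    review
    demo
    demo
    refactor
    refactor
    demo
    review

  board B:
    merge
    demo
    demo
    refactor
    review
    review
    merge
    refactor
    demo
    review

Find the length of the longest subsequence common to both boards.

Pick demo (board A #3, board B #2) → demo (board A #4, board B #3) → refactor (board A #5, board B #4) → refactor (board A #6, board B #8) → demo (board A #7, board B #9) → review (board A #8, board B #10); all 6 tasks appear in both, in order. Since dp[8][10] = 6, nothing longer is possible.

6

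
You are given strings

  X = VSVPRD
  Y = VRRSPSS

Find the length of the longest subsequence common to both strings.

One common subsequence of length 3: V [1,1] → S [2,4] → P [4,5]. dp[6][7] = 3 confirms this is the maximum.

3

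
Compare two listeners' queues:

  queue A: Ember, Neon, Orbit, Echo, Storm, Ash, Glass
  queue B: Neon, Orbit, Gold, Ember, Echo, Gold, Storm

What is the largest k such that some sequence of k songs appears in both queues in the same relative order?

4

One common subsequence of length 4: Neon (queue A #2, queue B #1), Orbit (queue A #3, queue B #2), Echo (queue A #4, queue B #5), Storm (queue A #5, queue B #7), and the DP table's final entry dp[7][7] is also 4, so no common subsequence is longer.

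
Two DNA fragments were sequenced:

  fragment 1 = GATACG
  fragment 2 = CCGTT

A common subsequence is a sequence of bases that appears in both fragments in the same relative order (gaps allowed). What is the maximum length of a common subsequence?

2

Let dp[i][j] be the LCS length of the first i bases of fragment 1 and the first j bases of fragment 2. dp[i][j] = dp[i-1][j-1]+1 when the i-th and j-th bases match, else max(dp[i-1][j], dp[i][j-1]).
    ·  C  C  G  T  T
 ·  0  0  0  0  0  0
 G  0  0  0  1  1  1
 A  0  0  0  1  1  1
 T  0  0  0  1  2  2
 A  0  0  0  1  2  2
 C  0  1  1  1  2  2
 G  0  1  1  2  2  2
dp[6][5] = 2. One LCS (by backtracking along matches): GT.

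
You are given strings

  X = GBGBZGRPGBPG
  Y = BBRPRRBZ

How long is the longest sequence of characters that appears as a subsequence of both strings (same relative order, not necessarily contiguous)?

5

Let dp[i][j] be the LCS length of the first i characters of X and the first j characters of Y. dp[i][j] = dp[i-1][j-1]+1 when the i-th and j-th characters match, else max(dp[i-1][j], dp[i][j-1]).
    ·  B  B  R  P  R  R  B  Z
 ·  0  0  0  0  0  0  0  0  0
 G  0  0  0  0  0  0  0  0  0
 B  0  1  1  1  1  1  1  1  1
 G  0  1  1  1  1  1  1  1  1
 B  0  1  2  2  2  2  2  2  2
 Z  0  1  2  2  2  2  2  2  3
 G  0  1  2  2  2  2  2  2  3
 R  0  1  2  3  3  3  3  3  3
 P  0  1  2  3  4  4  4  4  4
 G  0  1  2  3  4  4  4  4  4
 B  0  1  2  3  4  4  4  5  5
 P  0  1  2  3  4  4  4  5  5
 G  0  1  2  3  4  4  4  5  5
dp[12][8] = 5. One LCS (by backtracking along matches): BBRPB.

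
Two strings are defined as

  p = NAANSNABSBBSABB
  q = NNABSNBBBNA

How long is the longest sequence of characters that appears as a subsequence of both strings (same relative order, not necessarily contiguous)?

8

Taking N at p[1]=q[2] → A at p[2]=q[3] → S at p[5]=q[5] → N at p[6]=q[6] → B at p[8]=q[7] → B at p[10]=q[8] → B at p[11]=q[9] → A at p[13]=q[11] gives a common subsequence of length 8. dp[15][11] = 8 confirms this is the maximum.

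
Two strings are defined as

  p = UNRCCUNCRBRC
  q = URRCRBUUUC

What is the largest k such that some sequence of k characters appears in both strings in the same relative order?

6

One common subsequence of length 6: U [1,1], then R [3,3], then C [8,4], then R [9,5], then B [10,6], then C [12,10], and the DP table's final entry dp[12][10] is also 6, so no common subsequence is longer.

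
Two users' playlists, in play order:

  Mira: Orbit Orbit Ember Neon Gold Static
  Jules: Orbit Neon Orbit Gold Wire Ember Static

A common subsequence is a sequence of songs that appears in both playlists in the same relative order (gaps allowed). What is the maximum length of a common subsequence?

4

Pick Orbit at Mira[1]=Jules[1]; then Orbit at Mira[2]=Jules[3]; then Ember at Mira[3]=Jules[6]; then Static at Mira[6]=Jules[7]; all 4 songs appear in both, in order. Since dp[6][7] = 4, nothing longer is possible.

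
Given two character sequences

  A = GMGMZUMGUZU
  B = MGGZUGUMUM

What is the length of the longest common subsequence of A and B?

7

Let dp[i][j] be the LCS length of the first i characters of A and the first j characters of B. dp[i][j] = dp[i-1][j-1]+1 when the i-th and j-th characters match, else max(dp[i-1][j], dp[i][j-1]).
    ·  M  G  G  Z  U  G  U  M  U  M
 ·  0  0  0  0  0  0  0  0  0  0  0
 G  0  0  1  1  1  1  1  1  1  1  1
 M  0  1  1  1  1  1  1  1  2  2  2
 G  0  1  2  2  2  2  2  2  2  2  2
 M  0  1  2  2  2  2  2  2  3  3  3
 Z  0  1  2  2  3  3  3  3  3  3  3
 U  0  1  2  2  3  4  4  4  4  4  4
 M  0  1  2  2  3  4  4  4  5  5  5
 G  0  1  2  3  3  4  5  5  5  5  5
 U  0  1  2  3  3  4  5  6  6  6  6
 Z  0  1  2  3  4  4  5  6  6  6  6
 U  0  1  2  3  4  5  5  6  6  7  7
dp[11][10] = 7. One LCS (by backtracking along matches): GGZUGUU.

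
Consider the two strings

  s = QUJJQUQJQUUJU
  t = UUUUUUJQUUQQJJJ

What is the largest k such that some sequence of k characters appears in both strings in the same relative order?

One common subsequence of length 7: U at s[2]=t[6], J at s[4]=t[7], Q at s[5]=t[8], U at s[6]=t[10], Q at s[7]=t[12], J at s[8]=t[14], J at s[12]=t[15]. The LCS DP gives dp[13][15] = 7, so this is optimal.

7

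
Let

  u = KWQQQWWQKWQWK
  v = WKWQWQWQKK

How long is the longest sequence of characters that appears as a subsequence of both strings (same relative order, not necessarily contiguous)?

Let dp[i][j] be the LCS length of the first i characters of u and the first j characters of v. dp[i][j] = dp[i-1][j-1]+1 when the i-th and j-th characters match, else max(dp[i-1][j], dp[i][j-1]).
    ·  W  K  W  Q  W  Q  W  Q  K  K
 ·  0  0  0  0  0  0  0  0  0  0  0
 K  0  0  1  1  1  1  1  1  1  1  1
 W  0  1  1  2  2  2  2  2  2  2  2
 Q  0  1  1  2  3  3  3  3  3  3  3
 Q  0  1  1  2  3  3  4  4  4  4  4
 Q  0  1  1  2  3  3  4  4  5  5  5
 W  0  1  1  2  3  4  4  5  5  5  5
 W  0  1  1  2  3  4  4  5  5  5  5
 Q  0  1  1  2  3  4  5  5  6  6  6
 K  0  1  2  2  3  4  5  5  6  7  7
 W  0  1  2  3  3  4  5  6  6  7  7
 Q  0  1  2  3  4  4  5  6  7  7  7
 W  0  1  2  3  4  5  5  6  7  7  7
 K  0  1  2  3  4  5  5  6  7  8  8
dp[13][10] = 8. One LCS (by backtracking along matches): KWQQWQKK.

8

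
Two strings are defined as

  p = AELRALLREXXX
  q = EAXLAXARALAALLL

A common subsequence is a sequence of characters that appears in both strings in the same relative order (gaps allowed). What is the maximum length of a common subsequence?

6

One common subsequence of length 6: A (p #1, q #2), then L (p #3, q #4), then R (p #4, q #8), then A (p #5, q #12), then L (p #6, q #14), then L (p #7, q #15). dp[12][15] = 6 confirms this is the maximum.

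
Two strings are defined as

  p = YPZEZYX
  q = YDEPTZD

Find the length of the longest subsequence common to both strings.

3

Match Y [1,1], P [2,4], Z [3,6] — 3 characters in the same relative order in both. dp[7][7] = 3 confirms this is the maximum.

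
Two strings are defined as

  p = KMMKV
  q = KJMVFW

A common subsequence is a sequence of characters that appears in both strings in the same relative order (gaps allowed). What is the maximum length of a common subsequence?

Match K (p #1, q #1), M (p #3, q #3), V (p #5, q #4) — 3 characters in the same relative order in both. Since dp[5][6] = 3, nothing longer is possible.

3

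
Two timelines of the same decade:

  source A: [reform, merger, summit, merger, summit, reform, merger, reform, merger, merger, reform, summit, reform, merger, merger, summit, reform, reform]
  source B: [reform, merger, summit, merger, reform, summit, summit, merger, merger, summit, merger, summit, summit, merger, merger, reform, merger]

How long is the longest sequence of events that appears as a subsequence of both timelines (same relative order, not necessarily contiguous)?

Match reform (source A #1, source B #1); then merger (source A #2, source B #2); then summit (source A #3, source B #3); then merger (source A #4, source B #4); then summit (source A #5, source B #7); then merger (source A #7, source B #8); then merger (source A #9, source B #9); then merger (source A #10, source B #11); then summit (source A #12, source B #13); then merger (source A #14, source B #14); then merger (source A #15, source B #15); then reform (source A #17, source B #16) — 12 events in the same relative order in both. dp[18][17] = 12 confirms this is the maximum.

12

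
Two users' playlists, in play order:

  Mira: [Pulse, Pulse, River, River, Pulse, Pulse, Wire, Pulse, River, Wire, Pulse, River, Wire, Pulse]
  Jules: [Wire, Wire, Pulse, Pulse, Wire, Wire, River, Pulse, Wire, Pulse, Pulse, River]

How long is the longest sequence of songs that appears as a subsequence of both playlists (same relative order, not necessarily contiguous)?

Pick Pulse (Mira #1, Jules #3); then Pulse (Mira #2, Jules #4); then River (Mira #4, Jules #7); then Pulse (Mira #6, Jules #8); then Wire (Mira #7, Jules #9); then Pulse (Mira #8, Jules #10); then Pulse (Mira #11, Jules #11); then River (Mira #12, Jules #12); all 8 songs appear in both, in order. Since dp[14][12] = 8, nothing longer is possible.

8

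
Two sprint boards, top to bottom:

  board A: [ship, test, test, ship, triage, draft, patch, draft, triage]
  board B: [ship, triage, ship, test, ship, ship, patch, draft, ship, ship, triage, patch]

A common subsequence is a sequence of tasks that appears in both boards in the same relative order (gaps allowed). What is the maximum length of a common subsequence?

6

Taking ship at board A[1]=board B[3]; then test at board A[2]=board B[4]; then ship at board A[4]=board B[6]; then patch at board A[7]=board B[7]; then draft at board A[8]=board B[8]; then triage at board A[9]=board B[11] gives a common subsequence of length 6. The LCS DP gives dp[9][12] = 6, so this is optimal.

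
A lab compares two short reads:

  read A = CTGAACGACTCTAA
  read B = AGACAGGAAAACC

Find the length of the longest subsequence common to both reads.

7

Match C [1,4], G [3,7], A [4,9], A [5,10], A [8,11], C [9,12], C [11,13] — 7 bases in the same relative order in both, and the DP table's final entry dp[14][13] is also 7, so no common subsequence is longer.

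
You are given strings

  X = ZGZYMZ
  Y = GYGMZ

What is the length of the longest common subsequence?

Match G (X #2, Y #1), Y (X #4, Y #2), M (X #5, Y #4), Z (X #6, Y #5) — 4 characters in the same relative order in both. Since dp[6][5] = 4, nothing longer is possible.

4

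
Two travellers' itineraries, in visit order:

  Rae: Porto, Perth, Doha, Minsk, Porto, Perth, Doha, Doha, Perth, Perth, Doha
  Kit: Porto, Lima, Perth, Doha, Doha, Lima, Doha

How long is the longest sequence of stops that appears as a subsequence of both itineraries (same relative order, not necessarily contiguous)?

5

Match Porto (Rae #1, Kit #1), then Perth (Rae #2, Kit #3), then Doha (Rae #3, Kit #4), then Doha (Rae #7, Kit #5), then Doha (Rae #11, Kit #7) — 5 stops in the same relative order in both. The LCS DP gives dp[11][7] = 5, so this is optimal.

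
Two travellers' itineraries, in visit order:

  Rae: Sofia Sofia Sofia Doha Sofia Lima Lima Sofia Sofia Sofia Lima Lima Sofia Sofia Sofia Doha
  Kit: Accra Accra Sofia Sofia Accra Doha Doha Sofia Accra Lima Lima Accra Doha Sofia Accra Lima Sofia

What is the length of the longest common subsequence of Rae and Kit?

9

One common subsequence of length 9: Sofia (Rae #1, Kit #3); then Sofia (Rae #2, Kit #4); then Doha (Rae #4, Kit #7); then Sofia (Rae #5, Kit #8); then Lima (Rae #6, Kit #10); then Lima (Rae #7, Kit #11); then Sofia (Rae #8, Kit #14); then Lima (Rae #12, Kit #16); then Sofia (Rae #15, Kit #17). Since dp[16][17] = 9, nothing longer is possible.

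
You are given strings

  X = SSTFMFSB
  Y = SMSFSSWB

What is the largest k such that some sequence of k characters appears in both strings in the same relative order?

Taking S (X #1, Y #1), S (X #2, Y #3), F (X #4, Y #4), S (X #7, Y #6), B (X #8, Y #8) gives a common subsequence of length 5, and the DP table's final entry dp[8][8] is also 5, so no common subsequence is longer.

5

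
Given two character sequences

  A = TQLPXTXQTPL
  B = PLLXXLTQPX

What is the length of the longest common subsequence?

5

Pick L [3,3] → X [5,5] → T [6,7] → Q [8,8] → P [10,9]; all 5 characters appear in both, in order. dp[11][10] = 5 confirms this is the maximum.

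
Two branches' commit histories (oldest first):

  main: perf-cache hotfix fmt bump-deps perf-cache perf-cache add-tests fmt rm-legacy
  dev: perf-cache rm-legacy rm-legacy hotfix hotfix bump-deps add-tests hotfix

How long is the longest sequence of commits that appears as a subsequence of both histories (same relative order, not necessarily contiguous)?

Pick perf-cache at main[1]=dev[1], hotfix at main[2]=dev[5], bump-deps at main[4]=dev[6], add-tests at main[7]=dev[7]; all 4 commits appear in both, in order. The LCS DP gives dp[9][8] = 4, so this is optimal.

4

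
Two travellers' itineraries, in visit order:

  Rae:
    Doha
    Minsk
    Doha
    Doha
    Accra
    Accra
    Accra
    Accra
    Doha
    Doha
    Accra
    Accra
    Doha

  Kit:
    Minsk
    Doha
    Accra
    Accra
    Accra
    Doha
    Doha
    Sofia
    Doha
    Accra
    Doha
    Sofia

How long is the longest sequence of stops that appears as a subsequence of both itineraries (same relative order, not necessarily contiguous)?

9

Pick Minsk (Rae #2, Kit #1), Doha (Rae #4, Kit #2), Accra (Rae #5, Kit #3), Accra (Rae #6, Kit #4), Accra (Rae #7, Kit #5), Doha (Rae #9, Kit #7), Doha (Rae #10, Kit #9), Accra (Rae #12, Kit #10), Doha (Rae #13, Kit #11); all 9 stops appear in both, in order. The LCS DP gives dp[13][12] = 9, so this is optimal.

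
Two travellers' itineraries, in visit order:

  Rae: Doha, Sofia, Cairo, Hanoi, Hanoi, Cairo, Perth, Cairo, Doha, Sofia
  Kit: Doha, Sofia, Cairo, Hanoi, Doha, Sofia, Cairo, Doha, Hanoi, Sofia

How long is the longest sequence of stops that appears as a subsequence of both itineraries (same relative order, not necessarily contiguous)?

7

One common subsequence of length 7: Doha (Rae #1, Kit #1), Sofia (Rae #2, Kit #2), Cairo (Rae #3, Kit #3), Hanoi (Rae #4, Kit #4), Cairo (Rae #8, Kit #7), Doha (Rae #9, Kit #8), Sofia (Rae #10, Kit #10). Since dp[10][10] = 7, nothing longer is possible.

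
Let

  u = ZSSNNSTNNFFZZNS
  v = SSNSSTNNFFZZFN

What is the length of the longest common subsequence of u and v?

One common subsequence of length 12: S (u #2, v #1), S (u #3, v #2), N (u #4, v #3), S (u #6, v #5), T (u #7, v #6), N (u #8, v #7), N (u #9, v #8), F (u #10, v #9), F (u #11, v #10), Z (u #12, v #11), Z (u #13, v #12), N (u #14, v #14). The LCS DP gives dp[15][14] = 12, so this is optimal.

12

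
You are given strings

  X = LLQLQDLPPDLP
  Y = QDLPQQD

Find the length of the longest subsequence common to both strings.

Let dp[i][j] be the LCS length of the first i characters of X and the first j characters of Y. dp[i][j] = dp[i-1][j-1]+1 when the i-th and j-th characters match, else max(dp[i-1][j], dp[i][j-1]).
    ·  Q  D  L  P  Q  Q  D
 ·  0  0  0  0  0  0  0  0
 L  0  0  0  1  1  1  1  1
 L  0  0  0  1  1  1  1  1
 Q  0  1  1  1  1  2  2  2
 L  0  1  1  2  2  2  2  2
 Q  0  1  1  2  2  3  3  3
 D  0  1  2  2  2  3  3  4
 L  0  1  2  3  3  3  3  4
 P  0  1  2  3  4  4  4  4
 P  0  1  2  3  4  4  4  4
 D  0  1  2  3  4  4  4  5
 L  0  1  2  3  4  4  4  5
 P  0  1  2  3  4  4  4  5
dp[12][7] = 5. One LCS (by backtracking along matches): QDLPD.

5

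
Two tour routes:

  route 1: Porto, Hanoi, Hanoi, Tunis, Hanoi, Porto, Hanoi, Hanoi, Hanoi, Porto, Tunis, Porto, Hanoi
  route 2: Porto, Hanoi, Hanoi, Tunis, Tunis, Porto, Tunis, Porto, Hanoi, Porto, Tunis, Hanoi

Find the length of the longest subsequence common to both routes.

Match Porto [1,1]; then Hanoi [2,2]; then Hanoi [3,3]; then Tunis [4,7]; then Porto [6,8]; then Hanoi [9,9]; then Porto [10,10]; then Tunis [11,11]; then Hanoi [13,12] — 9 stops in the same relative order in both. dp[13][12] = 9 confirms this is the maximum.

9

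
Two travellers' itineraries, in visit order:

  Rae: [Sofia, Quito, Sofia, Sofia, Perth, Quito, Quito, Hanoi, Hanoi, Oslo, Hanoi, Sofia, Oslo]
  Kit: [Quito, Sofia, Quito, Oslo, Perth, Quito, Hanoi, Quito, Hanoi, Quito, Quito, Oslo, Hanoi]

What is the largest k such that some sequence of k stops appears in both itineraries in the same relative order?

Taking Sofia at Rae[1]=Kit[2], Quito at Rae[2]=Kit[3], Perth at Rae[5]=Kit[5], Quito at Rae[6]=Kit[6], Quito at Rae[7]=Kit[8], Hanoi at Rae[8]=Kit[9], Oslo at Rae[10]=Kit[12], Hanoi at Rae[11]=Kit[13] gives a common subsequence of length 8, and the DP table's final entry dp[13][13] is also 8, so no common subsequence is longer.

8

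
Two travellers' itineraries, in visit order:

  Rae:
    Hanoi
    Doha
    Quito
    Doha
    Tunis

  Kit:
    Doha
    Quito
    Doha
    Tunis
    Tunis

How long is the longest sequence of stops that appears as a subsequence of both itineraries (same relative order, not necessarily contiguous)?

Match Doha [2,1], then Quito [3,2], then Doha [4,3], then Tunis [5,5] — 4 stops in the same relative order in both. Since dp[5][5] = 4, nothing longer is possible.

4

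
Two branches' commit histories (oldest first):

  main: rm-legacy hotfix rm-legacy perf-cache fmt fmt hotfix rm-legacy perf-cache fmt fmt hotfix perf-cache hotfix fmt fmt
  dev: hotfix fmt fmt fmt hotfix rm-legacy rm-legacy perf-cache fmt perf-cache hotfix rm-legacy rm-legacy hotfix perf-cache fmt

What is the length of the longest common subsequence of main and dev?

10

Taking hotfix (main #2, dev #1); then fmt (main #5, dev #3); then fmt (main #6, dev #4); then hotfix (main #7, dev #5); then rm-legacy (main #8, dev #7); then perf-cache (main #9, dev #8); then fmt (main #10, dev #9); then hotfix (main #12, dev #14); then perf-cache (main #13, dev #15); then fmt (main #16, dev #16) gives a common subsequence of length 10, and the DP table's final entry dp[16][16] is also 10, so no common subsequence is longer.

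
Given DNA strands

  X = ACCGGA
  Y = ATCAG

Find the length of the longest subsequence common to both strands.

3

Let dp[i][j] be the LCS length of the first i bases of X and the first j bases of Y. dp[i][j] = dp[i-1][j-1]+1 when the i-th and j-th bases match, else max(dp[i-1][j], dp[i][j-1]).
    ·  A  T  C  A  G
 ·  0  0  0  0  0  0
 A  0  1  1  1  1  1
 C  0  1  1  2  2  2
 C  0  1  1  2  2  2
 G  0  1  1  2  2  3
 G  0  1  1  2  2  3
 A  0  1  1  2  3  3
dp[6][5] = 3. One LCS (by backtracking along matches): ACG.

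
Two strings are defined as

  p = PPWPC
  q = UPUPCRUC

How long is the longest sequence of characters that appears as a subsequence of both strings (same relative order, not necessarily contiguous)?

3

One common subsequence of length 3: P at p[1]=q[2]; then P at p[2]=q[4]; then C at p[5]=q[8]. dp[5][8] = 3 confirms this is the maximum.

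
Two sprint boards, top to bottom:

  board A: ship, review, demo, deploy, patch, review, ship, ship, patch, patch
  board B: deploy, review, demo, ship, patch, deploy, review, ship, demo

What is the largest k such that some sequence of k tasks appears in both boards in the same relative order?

5

One common subsequence of length 5: review at board A[2]=board B[2], then demo at board A[3]=board B[3], then deploy at board A[4]=board B[6], then review at board A[6]=board B[7], then ship at board A[7]=board B[8]. Since dp[10][9] = 5, nothing longer is possible.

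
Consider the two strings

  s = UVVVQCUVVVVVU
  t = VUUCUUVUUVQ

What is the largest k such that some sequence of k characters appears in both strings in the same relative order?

5

Taking U at s[1]=t[3]; then C at s[6]=t[4]; then U at s[7]=t[6]; then V at s[8]=t[7]; then V at s[9]=t[10] gives a common subsequence of length 5, and the DP table's final entry dp[13][11] is also 5, so no common subsequence is longer.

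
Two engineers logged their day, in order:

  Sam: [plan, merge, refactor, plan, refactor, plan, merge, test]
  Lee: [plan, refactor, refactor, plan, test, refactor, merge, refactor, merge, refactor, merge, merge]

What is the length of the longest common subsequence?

One common subsequence of length 5: plan [1,4]; then merge [2,7]; then refactor [3,8]; then refactor [5,10]; then merge [7,12]. dp[8][12] = 5 confirms this is the maximum.

5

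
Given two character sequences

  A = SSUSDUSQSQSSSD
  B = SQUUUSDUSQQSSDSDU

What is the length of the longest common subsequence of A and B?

12

One common subsequence of length 12: S at A[1]=B[1], then U at A[3]=B[5], then S at A[4]=B[6], then D at A[5]=B[7], then U at A[6]=B[8], then S at A[7]=B[9], then Q at A[8]=B[10], then Q at A[10]=B[11], then S at A[11]=B[12], then S at A[12]=B[13], then S at A[13]=B[15], then D at A[14]=B[16], and the DP table's final entry dp[14][17] is also 12, so no common subsequence is longer.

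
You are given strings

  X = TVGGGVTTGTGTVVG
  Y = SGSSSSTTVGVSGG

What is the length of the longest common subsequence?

Match T [1,8], V [2,9], G [5,10], V [6,11], G [11,13], G [15,14] — 6 characters in the same relative order in both. Since dp[15][14] = 6, nothing longer is possible.

6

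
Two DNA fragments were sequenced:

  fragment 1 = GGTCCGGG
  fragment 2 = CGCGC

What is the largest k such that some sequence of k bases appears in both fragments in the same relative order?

3

Let dp[i][j] be the LCS length of the first i bases of fragment 1 and the first j bases of fragment 2. dp[i][j] = dp[i-1][j-1]+1 when the i-th and j-th bases match, else max(dp[i-1][j], dp[i][j-1]).
    ·  C  G  C  G  C
 ·  0  0  0  0  0  0
 G  0  0  1  1  1  1
 G  0  0  1  1  2  2
 T  0  0  1  1  2  2
 C  0  1  1  2  2  3
 C  0  1  1  2  2  3
 G  0  1  2  2  3  3
 G  0  1  2  2  3  3
 G  0  1  2  2  3  3
dp[8][5] = 3. One LCS (by backtracking along matches): GGC.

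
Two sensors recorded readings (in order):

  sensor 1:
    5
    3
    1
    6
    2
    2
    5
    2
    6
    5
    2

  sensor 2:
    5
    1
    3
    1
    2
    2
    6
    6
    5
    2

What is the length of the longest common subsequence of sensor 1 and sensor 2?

Pick 5 (sensor 1 #1, sensor 2 #1) → 3 (sensor 1 #2, sensor 2 #3) → 1 (sensor 1 #3, sensor 2 #4) → 2 (sensor 1 #5, sensor 2 #5) → 2 (sensor 1 #6, sensor 2 #6) → 6 (sensor 1 #9, sensor 2 #8) → 5 (sensor 1 #10, sensor 2 #9) → 2 (sensor 1 #11, sensor 2 #10); all 8 values appear in both, in order. Since dp[11][10] = 8, nothing longer is possible.

8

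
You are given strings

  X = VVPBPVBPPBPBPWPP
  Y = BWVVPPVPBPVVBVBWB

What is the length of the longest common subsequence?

Pick V [1,3], then V [2,4], then P [3,5], then P [5,6], then V [6,7], then B [7,9], then P [8,10], then B [10,13], then B [12,15], then W [14,16]; all 10 characters appear in both, in order, and the DP table's final entry dp[16][17] is also 10, so no common subsequence is longer.

10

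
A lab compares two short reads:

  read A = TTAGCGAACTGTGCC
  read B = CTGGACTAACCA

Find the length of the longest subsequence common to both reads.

Match T [2,2], G [4,3], G [6,4], A [8,5], C [9,6], T [10,7], C [14,10], C [15,11] — 8 bases in the same relative order in both, and the DP table's final entry dp[15][12] is also 8, so no common subsequence is longer.

8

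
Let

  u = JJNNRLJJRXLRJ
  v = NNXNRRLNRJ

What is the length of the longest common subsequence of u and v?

Let dp[i][j] be the LCS length of the first i characters of u and the first j characters of v. dp[i][j] = dp[i-1][j-1]+1 when the i-th and j-th characters match, else max(dp[i-1][j], dp[i][j-1]).
    ·  N  N  X  N  R  R  L  N  R  J
 ·  0  0  0  0  0  0  0  0  0  0  0
 J  0  0  0  0  0  0  0  0  0  0  1
 J  0  0  0  0  0  0  0  0  0  0  1
 N  0  1  1  1  1  1  1  1  1  1  1
 N  0  1  2  2  2  2  2  2  2  2  2
 R  0  1  2  2  2  3  3  3  3  3  3
 L  0  1  2  2  2  3  3  4  4  4  4
 J  0  1  2  2  2  3  3  4  4  4  5
 J  0  1  2  2  2  3  3  4  4  4  5
 R  0  1  2  2  2  3  4  4  4  5  5
 X  0  1  2  3  3  3  4  4  4  5  5
 L  0  1  2  3  3  3  4  5  5  5  5
 R  0  1  2  3  3  4  4  5  5  6  6
 J  0  1  2  3  3  4  4  5  5  6  7
dp[13][10] = 7. One LCS (by backtracking along matches): NNRRLRJ.

7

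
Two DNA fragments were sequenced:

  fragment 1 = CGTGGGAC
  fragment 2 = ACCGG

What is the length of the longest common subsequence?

One common subsequence of length 3: C (fragment 1 #1, fragment 2 #3), G (fragment 1 #5, fragment 2 #4), G (fragment 1 #6, fragment 2 #5). Since dp[8][5] = 3, nothing longer is possible.

3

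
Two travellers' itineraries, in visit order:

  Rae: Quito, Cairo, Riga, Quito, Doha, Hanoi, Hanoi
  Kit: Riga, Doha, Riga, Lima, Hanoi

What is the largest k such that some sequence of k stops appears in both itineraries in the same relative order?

One common subsequence of length 3: Riga at Rae[3]=Kit[1], then Doha at Rae[5]=Kit[2], then Hanoi at Rae[7]=Kit[5]. Since dp[7][5] = 3, nothing longer is possible.

3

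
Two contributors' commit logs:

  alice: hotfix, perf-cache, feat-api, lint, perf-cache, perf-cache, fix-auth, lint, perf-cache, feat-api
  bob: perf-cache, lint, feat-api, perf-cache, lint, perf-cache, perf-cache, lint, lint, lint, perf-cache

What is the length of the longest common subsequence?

Pick perf-cache (alice #2, bob #1) → feat-api (alice #3, bob #3) → lint (alice #4, bob #5) → perf-cache (alice #5, bob #6) → perf-cache (alice #6, bob #7) → lint (alice #8, bob #10) → perf-cache (alice #9, bob #11); all 7 commits appear in both, in order. dp[10][11] = 7 confirms this is the maximum.

7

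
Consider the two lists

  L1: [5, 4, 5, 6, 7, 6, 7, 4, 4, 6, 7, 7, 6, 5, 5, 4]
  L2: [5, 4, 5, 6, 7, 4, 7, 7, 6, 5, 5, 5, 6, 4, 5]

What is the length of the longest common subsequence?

Pick 5 [1,1], 4 [2,2], 5 [3,3], 6 [6,4], 7 [7,5], 4 [9,6], 7 [11,7], 7 [12,8], 6 [13,9], 5 [14,11], 5 [15,12], 4 [16,14]; all 12 values appear in both, in order. Since dp[16][15] = 12, nothing longer is possible.

12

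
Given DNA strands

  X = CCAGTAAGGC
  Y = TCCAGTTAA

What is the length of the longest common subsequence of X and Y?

7

One common subsequence of length 7: C (X #1, Y #2) → C (X #2, Y #3) → A (X #3, Y #4) → G (X #4, Y #5) → T (X #5, Y #7) → A (X #6, Y #8) → A (X #7, Y #9), and the DP table's final entry dp[10][9] is also 7, so no common subsequence is longer.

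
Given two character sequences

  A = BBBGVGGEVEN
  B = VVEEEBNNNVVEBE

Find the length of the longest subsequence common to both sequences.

Taking B [1,6] → V [5,11] → E [8,12] → E [10,14] gives a common subsequence of length 4. dp[11][14] = 4 confirms this is the maximum.

4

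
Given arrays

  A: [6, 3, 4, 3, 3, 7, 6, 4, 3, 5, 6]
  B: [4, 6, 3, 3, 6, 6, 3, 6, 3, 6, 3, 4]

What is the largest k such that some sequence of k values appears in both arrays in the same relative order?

7

Let dp[i][j] be the LCS length of the first i values of A and the first j values of B. dp[i][j] = dp[i-1][j-1]+1 when the i-th and j-th values match, else max(dp[i-1][j], dp[i][j-1]).
    ·  4  6  3  3  6  6  3  6  3  6  3  4
 ·  0  0  0  0  0  0  0  0  0  0  0  0  0
 6  0  0  1  1  1  1  1  1  1  1  1  1  1
 3  0  0  1  2  2  2  2  2  2  2  2  2  2
 4  0  1  1  2  2  2  2  2  2  2  2  2  3
 3  0  1  1  2  3  3  3  3  3  3  3  3  3
 3  0  1  1  2  3  3  3  4  4  4  4  4  4
 7  0  1  1  2  3  3  3  4  4  4  4  4  4
 6  0  1  2  2  3  4  4  4  5  5  5  5  5
 4  0  1  2  2  3  4  4  4  5  5  5  5  6
 3  0  1  2  3  3  4  4  5  5  6  6  6  6
 5  0  1  2  3  3  4  4  5  5  6  6  6  6
 6  0  1  2  3  3  4  5  5  6  6  7  7  7
dp[11][12] = 7. One LCS (by backtracking along matches): 6, 3, 3, 3, 6, 3, 6.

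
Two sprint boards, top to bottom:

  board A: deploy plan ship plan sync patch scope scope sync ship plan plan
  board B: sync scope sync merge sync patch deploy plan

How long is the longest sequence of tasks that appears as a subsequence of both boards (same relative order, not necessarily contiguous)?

4

One common subsequence of length 4: sync (board A #5, board B #1); then scope (board A #7, board B #2); then sync (board A #9, board B #5); then plan (board A #12, board B #8), and the DP table's final entry dp[12][8] is also 4, so no common subsequence is longer.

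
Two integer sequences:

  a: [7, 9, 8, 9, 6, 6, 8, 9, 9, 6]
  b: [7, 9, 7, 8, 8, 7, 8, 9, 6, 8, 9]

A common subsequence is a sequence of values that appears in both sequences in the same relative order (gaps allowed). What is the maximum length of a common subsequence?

7

Let dp[i][j] be the LCS length of the first i values of a and the first j values of b. dp[i][j] = dp[i-1][j-1]+1 when the i-th and j-th values match, else max(dp[i-1][j], dp[i][j-1]).
    ·  7  9  7  8  8  7  8  9  6  8  9
 ·  0  0  0  0  0  0  0  0  0  0  0  0
 7  0  1  1  1  1  1  1  1  1  1  1  1
 9  0  1  2  2  2  2  2  2  2  2  2  2
 8  0  1  2  2  3  3  3  3  3  3  3  3
 9  0  1  2  2  3  3  3  3  4  4  4  4
 6  0  1  2  2  3  3  3  3  4  5  5  5
 6  0  1  2  2  3  3  3  3  4  5  5  5
 8  0  1  2  2  3  4  4  4  4  5  6  6
 9  0  1  2  2  3  4  4  4  5  5  6  7
 9  0  1  2  2  3  4  4  4  5  5  6  7
 6  0  1  2  2  3  4  4  4  5  6  6  7
dp[10][11] = 7. One LCS (by backtracking along matches): 7, 9, 8, 9, 6, 8, 9.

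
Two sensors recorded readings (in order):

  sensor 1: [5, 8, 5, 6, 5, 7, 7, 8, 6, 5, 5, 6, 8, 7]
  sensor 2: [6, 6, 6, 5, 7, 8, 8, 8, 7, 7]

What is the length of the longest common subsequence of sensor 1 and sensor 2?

Match 6 [4,3], then 5 [5,4], then 7 [6,5], then 8 [8,7], then 8 [13,8], then 7 [14,10] — 6 values in the same relative order in both, and the DP table's final entry dp[14][10] is also 6, so no common subsequence is longer.

6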